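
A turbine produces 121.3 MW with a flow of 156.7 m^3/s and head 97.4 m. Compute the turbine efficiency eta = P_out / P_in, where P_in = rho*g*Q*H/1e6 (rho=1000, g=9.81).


P_in = 1000 * 9.81 * 156.7 * 97.4 / 1e6 = 149.7259 MW
eta = 121.3 / 149.7259 = 0.8101


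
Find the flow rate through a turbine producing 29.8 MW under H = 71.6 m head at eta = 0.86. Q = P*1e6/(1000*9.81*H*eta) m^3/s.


Q = 29.8 * 1e6 / (1000 * 9.81 * 71.6 * 0.86) = 49.3328 m^3/s


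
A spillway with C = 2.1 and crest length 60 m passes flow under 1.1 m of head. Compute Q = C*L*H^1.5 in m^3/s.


Q = 2.1 * 60 * 1.1^1.5 = 145.3649 m^3/s


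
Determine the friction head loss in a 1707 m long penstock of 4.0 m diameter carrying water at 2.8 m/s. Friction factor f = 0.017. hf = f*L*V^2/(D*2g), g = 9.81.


hf = 0.017 * 1707 * 2.8^2 / (4.0 * 2 * 9.81) = 2.8989 m


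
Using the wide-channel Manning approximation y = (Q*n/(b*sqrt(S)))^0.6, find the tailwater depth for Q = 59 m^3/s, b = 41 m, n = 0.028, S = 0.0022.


y = (59 * 0.028 / (41 * 0.0022^0.5))^0.6 = 0.9129 m


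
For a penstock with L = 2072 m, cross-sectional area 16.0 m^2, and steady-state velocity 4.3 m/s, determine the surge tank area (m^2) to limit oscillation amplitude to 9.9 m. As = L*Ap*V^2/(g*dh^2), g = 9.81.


As = 2072 * 16.0 * 4.3^2 / (9.81 * 9.9^2) = 637.5397 m^2


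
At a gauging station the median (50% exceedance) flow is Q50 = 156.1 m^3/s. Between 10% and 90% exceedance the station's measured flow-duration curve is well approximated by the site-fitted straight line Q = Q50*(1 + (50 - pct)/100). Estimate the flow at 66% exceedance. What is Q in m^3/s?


Q = 156.1 * (1 + (50 - 66)/100) = 131.1240 m^3/s


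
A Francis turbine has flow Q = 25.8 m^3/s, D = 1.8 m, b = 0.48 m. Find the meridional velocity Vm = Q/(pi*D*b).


Vm = 25.8 / (pi * 1.8 * 0.48) = 9.5051 m/s


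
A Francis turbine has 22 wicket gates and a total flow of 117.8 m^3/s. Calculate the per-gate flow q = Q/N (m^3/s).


q = 117.8 / 22 = 5.3545 m^3/s


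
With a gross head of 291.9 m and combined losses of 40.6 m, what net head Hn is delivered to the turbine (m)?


Hn = 291.9 - 40.6 = 251.3000 m


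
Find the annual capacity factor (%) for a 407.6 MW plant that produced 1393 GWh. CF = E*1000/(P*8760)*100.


CF = 1393 * 1000 / (407.6 * 8760) * 100 = 39.0133 %


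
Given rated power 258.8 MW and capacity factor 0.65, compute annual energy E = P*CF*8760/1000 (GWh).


E = 258.8 * 0.65 * 8760 / 1000 = 1473.6072 GWh


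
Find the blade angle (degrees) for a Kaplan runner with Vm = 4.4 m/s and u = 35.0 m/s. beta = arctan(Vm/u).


beta = arctan(4.4 / 35.0) = 7.1653 degrees


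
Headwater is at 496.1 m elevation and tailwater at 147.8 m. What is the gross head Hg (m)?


Hg = 496.1 - 147.8 = 348.3000 m


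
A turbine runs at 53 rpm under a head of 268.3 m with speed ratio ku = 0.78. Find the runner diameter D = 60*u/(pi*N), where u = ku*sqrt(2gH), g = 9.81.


u = 0.78 * sqrt(2*9.81*268.3) = 56.5919 m/s
D = 60 * 56.5919 / (pi * 53) = 20.3929 m


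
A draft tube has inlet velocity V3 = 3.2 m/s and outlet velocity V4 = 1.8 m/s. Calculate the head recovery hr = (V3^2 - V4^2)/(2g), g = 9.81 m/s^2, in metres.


hr = (3.2^2 - 1.8^2) / (2*9.81) = 0.3568 m


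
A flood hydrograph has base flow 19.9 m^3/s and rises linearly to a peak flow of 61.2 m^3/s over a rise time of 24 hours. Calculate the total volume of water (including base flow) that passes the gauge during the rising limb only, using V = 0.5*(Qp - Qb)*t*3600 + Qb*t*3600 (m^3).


V = 0.5*(61.2 - 19.9)*24*3600 + 19.9*24*3600 = 3.5035e+06 m^3


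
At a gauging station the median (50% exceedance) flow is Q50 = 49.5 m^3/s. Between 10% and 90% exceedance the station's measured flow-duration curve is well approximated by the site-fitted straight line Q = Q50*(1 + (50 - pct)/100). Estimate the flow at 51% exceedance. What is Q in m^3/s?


Q = 49.5 * (1 + (50 - 51)/100) = 49.0050 m^3/s


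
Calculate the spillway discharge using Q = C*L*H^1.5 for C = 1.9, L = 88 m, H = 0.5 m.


Q = 1.9 * 88 * 0.5^1.5 = 59.1141 m^3/s


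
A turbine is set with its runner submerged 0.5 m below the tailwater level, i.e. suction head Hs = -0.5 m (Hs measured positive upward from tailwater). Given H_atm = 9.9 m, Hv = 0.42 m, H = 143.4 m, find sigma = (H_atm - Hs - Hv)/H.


sigma = (9.9 - (-0.5) - 0.42) / 143.4 = 0.0696


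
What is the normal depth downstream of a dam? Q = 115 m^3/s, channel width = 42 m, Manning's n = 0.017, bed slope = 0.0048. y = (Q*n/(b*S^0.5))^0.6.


y = (115 * 0.017 / (42 * 0.0048^0.5))^0.6 = 0.7877 m


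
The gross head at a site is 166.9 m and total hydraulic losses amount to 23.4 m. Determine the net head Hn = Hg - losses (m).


Hn = 166.9 - 23.4 = 143.5000 m


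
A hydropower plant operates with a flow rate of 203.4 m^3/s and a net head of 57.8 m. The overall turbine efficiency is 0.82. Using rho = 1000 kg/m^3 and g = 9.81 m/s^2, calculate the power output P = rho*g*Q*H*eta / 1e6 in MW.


P = 1000 * 9.81 * 203.4 * 57.8 * 0.82 / 1e6 = 94.5718 MW


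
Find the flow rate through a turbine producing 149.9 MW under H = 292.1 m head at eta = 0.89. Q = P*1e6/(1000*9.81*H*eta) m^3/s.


Q = 149.9 * 1e6 / (1000 * 9.81 * 292.1 * 0.89) = 58.7775 m^3/s


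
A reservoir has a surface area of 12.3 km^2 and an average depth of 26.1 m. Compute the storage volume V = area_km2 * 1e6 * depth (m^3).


V = 12.3 * 1e6 * 26.1 = 3.2103e+08 m^3


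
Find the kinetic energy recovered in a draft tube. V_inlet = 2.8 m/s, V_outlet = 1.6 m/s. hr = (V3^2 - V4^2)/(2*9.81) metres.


hr = (2.8^2 - 1.6^2) / (2*9.81) = 0.2691 m


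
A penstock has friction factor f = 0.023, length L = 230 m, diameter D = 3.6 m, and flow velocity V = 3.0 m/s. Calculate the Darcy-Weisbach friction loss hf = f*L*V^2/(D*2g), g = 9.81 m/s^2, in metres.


hf = 0.023 * 230 * 3.0^2 / (3.6 * 2 * 9.81) = 0.6741 m


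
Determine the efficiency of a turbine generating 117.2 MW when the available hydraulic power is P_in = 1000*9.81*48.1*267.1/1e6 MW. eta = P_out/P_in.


P_in = 1000 * 9.81 * 48.1 * 267.1 / 1e6 = 126.0341 MW
eta = 117.2 / 126.0341 = 0.9299


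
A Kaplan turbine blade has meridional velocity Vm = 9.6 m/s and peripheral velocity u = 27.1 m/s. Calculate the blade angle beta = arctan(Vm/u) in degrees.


beta = arctan(9.6 / 27.1) = 19.5064 degrees


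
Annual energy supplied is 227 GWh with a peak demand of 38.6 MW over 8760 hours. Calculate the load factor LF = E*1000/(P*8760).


LF = 227 * 1000 / (38.6 * 8760) = 0.6713


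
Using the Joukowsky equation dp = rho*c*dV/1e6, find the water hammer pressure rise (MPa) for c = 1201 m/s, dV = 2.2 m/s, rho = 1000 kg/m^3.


dp = 1000 * 1201 * 2.2 / 1e6 = 2.6422 MPa


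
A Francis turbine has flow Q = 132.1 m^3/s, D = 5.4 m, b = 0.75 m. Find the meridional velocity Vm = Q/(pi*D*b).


Vm = 132.1 / (pi * 5.4 * 0.75) = 10.3824 m/s


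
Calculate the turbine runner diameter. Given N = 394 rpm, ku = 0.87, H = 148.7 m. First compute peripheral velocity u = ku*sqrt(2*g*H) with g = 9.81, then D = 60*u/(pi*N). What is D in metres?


u = 0.87 * sqrt(2*9.81*148.7) = 46.9920 m/s
D = 60 * 46.9920 / (pi * 394) = 2.2779 m


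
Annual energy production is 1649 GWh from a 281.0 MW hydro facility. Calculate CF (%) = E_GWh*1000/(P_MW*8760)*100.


CF = 1649 * 1000 / (281.0 * 8760) * 100 = 66.9900 %


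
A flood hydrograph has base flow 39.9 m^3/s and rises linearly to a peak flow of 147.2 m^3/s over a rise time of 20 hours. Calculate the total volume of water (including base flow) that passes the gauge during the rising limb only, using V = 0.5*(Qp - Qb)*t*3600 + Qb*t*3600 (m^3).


V = 0.5*(147.2 - 39.9)*20*3600 + 39.9*20*3600 = 6.7356e+06 m^3


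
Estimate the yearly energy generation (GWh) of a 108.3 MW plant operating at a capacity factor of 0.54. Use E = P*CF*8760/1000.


E = 108.3 * 0.54 * 8760 / 1000 = 512.3023 GWh


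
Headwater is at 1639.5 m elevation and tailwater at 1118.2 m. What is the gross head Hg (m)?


Hg = 1639.5 - 1118.2 = 521.3000 m


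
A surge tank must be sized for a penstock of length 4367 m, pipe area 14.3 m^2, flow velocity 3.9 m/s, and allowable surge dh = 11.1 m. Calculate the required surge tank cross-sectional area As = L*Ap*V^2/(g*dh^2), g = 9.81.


As = 4367 * 14.3 * 3.9^2 / (9.81 * 11.1^2) = 785.8388 m^2


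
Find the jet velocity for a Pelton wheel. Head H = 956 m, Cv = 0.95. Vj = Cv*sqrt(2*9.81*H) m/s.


Vj = 0.95 * sqrt(2*9.81*956) = 130.1074 m/s


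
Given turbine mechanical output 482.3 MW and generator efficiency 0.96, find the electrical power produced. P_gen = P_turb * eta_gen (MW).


P_gen = 482.3 * 0.96 = 463.0080 MW


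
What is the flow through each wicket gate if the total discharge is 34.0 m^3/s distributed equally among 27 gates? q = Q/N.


q = 34.0 / 27 = 1.2593 m^3/s


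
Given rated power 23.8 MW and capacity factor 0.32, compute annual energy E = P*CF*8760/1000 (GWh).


E = 23.8 * 0.32 * 8760 / 1000 = 66.7162 GWh


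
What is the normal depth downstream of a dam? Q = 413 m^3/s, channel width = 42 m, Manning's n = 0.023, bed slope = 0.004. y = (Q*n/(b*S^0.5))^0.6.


y = (413 * 0.023 / (42 * 0.004^0.5))^0.6 = 2.1480 m


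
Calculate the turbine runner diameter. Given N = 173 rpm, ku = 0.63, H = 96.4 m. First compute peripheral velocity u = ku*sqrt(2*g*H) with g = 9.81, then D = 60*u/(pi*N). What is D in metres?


u = 0.63 * sqrt(2*9.81*96.4) = 27.3986 m/s
D = 60 * 27.3986 / (pi * 173) = 3.0247 m


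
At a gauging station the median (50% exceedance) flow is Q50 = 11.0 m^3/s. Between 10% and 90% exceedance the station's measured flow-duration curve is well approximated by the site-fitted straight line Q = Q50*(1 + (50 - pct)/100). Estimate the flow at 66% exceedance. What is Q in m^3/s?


Q = 11.0 * (1 + (50 - 66)/100) = 9.2400 m^3/s


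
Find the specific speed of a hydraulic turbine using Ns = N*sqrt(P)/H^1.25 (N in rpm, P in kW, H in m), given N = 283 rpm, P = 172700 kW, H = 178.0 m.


Ns = 283 * 172700^0.5 / 178.0^1.25 = 180.8871


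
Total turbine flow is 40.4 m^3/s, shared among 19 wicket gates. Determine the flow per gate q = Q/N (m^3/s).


q = 40.4 / 19 = 2.1263 m^3/s


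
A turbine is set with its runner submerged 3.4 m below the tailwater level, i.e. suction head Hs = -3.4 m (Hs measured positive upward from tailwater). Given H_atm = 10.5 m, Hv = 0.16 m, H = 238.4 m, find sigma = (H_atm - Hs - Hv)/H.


sigma = (10.5 - (-3.4) - 0.16) / 238.4 = 0.0576


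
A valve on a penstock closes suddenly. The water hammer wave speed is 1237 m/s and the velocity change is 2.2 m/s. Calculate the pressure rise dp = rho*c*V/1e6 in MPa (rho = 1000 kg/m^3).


dp = 1000 * 1237 * 2.2 / 1e6 = 2.7214 MPa


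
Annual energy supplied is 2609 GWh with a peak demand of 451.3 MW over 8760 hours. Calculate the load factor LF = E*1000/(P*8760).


LF = 2609 * 1000 / (451.3 * 8760) = 0.6599


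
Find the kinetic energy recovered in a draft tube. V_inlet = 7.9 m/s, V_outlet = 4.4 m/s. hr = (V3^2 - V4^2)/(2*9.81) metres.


hr = (7.9^2 - 4.4^2) / (2*9.81) = 2.1942 m


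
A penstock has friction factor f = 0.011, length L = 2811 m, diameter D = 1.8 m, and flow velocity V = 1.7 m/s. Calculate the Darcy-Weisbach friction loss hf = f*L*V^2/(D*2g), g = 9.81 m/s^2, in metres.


hf = 0.011 * 2811 * 1.7^2 / (1.8 * 2 * 9.81) = 2.5303 m


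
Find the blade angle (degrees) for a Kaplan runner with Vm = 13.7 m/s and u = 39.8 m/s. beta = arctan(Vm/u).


beta = arctan(13.7 / 39.8) = 18.9945 degrees


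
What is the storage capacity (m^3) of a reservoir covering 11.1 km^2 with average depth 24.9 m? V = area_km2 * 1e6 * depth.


V = 11.1 * 1e6 * 24.9 = 2.7639e+08 m^3


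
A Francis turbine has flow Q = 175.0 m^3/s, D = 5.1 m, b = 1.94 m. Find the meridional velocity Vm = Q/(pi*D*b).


Vm = 175.0 / (pi * 5.1 * 1.94) = 5.6301 m/s


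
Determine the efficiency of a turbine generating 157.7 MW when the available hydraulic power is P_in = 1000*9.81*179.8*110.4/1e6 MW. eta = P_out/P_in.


P_in = 1000 * 9.81 * 179.8 * 110.4 / 1e6 = 194.7277 MW
eta = 157.7 / 194.7277 = 0.8098


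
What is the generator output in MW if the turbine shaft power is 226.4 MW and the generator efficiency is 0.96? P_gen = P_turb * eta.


P_gen = 226.4 * 0.96 = 217.3440 MW


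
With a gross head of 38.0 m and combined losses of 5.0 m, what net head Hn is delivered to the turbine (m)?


Hn = 38.0 - 5.0 = 33.0000 m


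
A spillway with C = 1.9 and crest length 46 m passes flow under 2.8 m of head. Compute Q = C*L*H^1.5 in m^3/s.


Q = 1.9 * 46 * 2.8^1.5 = 409.4949 m^3/s


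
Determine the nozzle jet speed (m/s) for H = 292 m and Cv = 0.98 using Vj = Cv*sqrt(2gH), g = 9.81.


Vj = 0.98 * sqrt(2*9.81*292) = 74.1766 m/s


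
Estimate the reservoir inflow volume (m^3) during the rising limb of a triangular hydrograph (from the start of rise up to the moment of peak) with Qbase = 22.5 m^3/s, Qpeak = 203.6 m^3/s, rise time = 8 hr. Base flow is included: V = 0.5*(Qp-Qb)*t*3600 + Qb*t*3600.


V = 0.5*(203.6 - 22.5)*8*3600 + 22.5*8*3600 = 3.2558e+06 m^3


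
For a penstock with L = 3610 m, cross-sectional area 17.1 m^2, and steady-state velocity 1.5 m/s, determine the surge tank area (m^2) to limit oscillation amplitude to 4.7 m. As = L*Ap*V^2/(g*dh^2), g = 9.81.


As = 3610 * 17.1 * 1.5^2 / (9.81 * 4.7^2) = 640.9455 m^2


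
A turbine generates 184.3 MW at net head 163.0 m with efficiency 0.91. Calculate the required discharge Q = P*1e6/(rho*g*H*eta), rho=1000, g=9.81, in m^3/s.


Q = 184.3 * 1e6 / (1000 * 9.81 * 163.0 * 0.91) = 126.6565 m^3/s


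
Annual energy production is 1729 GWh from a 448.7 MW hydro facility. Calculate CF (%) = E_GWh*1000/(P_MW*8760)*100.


CF = 1729 * 1000 / (448.7 * 8760) * 100 = 43.9881 %


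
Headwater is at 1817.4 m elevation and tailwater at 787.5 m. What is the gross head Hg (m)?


Hg = 1817.4 - 787.5 = 1029.9000 m


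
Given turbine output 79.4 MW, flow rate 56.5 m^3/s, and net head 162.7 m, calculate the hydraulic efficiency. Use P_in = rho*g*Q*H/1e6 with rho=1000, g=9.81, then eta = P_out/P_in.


P_in = 1000 * 9.81 * 56.5 * 162.7 / 1e6 = 90.1789 MW
eta = 79.4 / 90.1789 = 0.8805


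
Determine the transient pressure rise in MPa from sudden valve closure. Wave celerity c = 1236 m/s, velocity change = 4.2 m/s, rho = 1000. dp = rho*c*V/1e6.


dp = 1000 * 1236 * 4.2 / 1e6 = 5.1912 MPa


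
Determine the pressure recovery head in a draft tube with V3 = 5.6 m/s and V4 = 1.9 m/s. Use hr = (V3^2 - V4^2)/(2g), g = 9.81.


hr = (5.6^2 - 1.9^2) / (2*9.81) = 1.4144 m


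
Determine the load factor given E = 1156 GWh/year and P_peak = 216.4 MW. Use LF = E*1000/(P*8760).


LF = 1156 * 1000 / (216.4 * 8760) = 0.6098


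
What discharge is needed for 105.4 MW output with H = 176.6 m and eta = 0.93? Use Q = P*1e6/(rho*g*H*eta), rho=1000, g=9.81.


Q = 105.4 * 1e6 / (1000 * 9.81 * 176.6 * 0.93) = 65.4181 m^3/s


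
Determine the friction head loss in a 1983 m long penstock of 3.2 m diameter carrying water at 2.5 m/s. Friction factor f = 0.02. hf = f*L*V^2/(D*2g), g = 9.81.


hf = 0.02 * 1983 * 2.5^2 / (3.2 * 2 * 9.81) = 3.9481 m


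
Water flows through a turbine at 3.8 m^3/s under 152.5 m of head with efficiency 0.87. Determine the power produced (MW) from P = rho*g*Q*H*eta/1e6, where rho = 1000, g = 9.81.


P = 1000 * 9.81 * 3.8 * 152.5 * 0.87 / 1e6 = 4.9459 MW


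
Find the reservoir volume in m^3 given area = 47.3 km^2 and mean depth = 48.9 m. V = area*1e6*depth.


V = 47.3 * 1e6 * 48.9 = 2.3130e+09 m^3


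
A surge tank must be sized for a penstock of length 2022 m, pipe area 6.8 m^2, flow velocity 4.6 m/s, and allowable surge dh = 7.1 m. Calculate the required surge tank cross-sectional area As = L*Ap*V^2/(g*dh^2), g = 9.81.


As = 2022 * 6.8 * 4.6^2 / (9.81 * 7.1^2) = 588.3287 m^2


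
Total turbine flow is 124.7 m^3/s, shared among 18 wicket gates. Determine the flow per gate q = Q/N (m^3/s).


q = 124.7 / 18 = 6.9278 m^3/s


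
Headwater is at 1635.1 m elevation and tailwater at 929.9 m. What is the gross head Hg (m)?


Hg = 1635.1 - 929.9 = 705.2000 m


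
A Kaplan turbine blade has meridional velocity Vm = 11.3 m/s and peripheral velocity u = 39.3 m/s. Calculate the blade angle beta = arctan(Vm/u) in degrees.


beta = arctan(11.3 / 39.3) = 16.0416 degrees


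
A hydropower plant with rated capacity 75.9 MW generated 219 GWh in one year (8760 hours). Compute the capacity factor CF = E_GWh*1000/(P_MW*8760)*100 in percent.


CF = 219 * 1000 / (75.9 * 8760) * 100 = 32.9381 %


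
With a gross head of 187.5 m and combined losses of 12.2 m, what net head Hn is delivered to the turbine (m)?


Hn = 187.5 - 12.2 = 175.3000 m


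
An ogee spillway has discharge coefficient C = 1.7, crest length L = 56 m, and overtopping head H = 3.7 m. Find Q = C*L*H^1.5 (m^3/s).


Q = 1.7 * 56 * 3.7^1.5 = 677.5472 m^3/s


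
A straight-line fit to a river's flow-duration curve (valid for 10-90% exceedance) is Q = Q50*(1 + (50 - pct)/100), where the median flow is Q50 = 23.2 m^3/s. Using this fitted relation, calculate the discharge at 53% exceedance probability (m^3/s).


Q = 23.2 * (1 + (50 - 53)/100) = 22.5040 m^3/s


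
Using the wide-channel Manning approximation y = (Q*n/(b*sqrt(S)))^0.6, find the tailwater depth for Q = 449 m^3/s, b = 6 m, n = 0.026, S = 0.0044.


y = (449 * 0.026 / (6 * 0.0044^0.5))^0.6 = 7.5929 m


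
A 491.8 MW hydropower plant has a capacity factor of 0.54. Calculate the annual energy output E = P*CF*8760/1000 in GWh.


E = 491.8 * 0.54 * 8760 / 1000 = 2326.4107 GWh


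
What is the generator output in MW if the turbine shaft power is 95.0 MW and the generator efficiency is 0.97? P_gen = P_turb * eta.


P_gen = 95.0 * 0.97 = 92.1500 MW


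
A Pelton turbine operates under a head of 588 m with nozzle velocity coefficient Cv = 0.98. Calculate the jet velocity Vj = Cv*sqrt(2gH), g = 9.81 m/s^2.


Vj = 0.98 * sqrt(2*9.81*588) = 105.2602 m/s


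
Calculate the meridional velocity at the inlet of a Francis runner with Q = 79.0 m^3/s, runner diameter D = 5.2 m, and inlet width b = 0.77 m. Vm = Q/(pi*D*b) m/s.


Vm = 79.0 / (pi * 5.2 * 0.77) = 6.2803 m/s


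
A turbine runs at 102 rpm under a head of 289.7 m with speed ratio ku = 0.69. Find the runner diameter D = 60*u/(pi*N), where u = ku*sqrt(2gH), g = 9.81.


u = 0.69 * sqrt(2*9.81*289.7) = 52.0203 m/s
D = 60 * 52.0203 / (pi * 102) = 9.7403 m


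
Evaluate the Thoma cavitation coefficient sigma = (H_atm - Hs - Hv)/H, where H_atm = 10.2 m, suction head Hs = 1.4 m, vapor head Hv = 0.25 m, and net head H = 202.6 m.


sigma = (10.2 - 1.4 - 0.25) / 202.6 = 0.0422


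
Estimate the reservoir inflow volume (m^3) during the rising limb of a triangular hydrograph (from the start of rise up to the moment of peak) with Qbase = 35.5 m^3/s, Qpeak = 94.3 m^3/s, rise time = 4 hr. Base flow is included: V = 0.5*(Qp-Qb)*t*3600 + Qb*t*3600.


V = 0.5*(94.3 - 35.5)*4*3600 + 35.5*4*3600 = 934560.0000 m^3


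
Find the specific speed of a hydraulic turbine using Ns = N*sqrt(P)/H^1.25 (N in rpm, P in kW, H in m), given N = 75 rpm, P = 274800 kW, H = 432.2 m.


Ns = 75 * 274800^0.5 / 432.2^1.25 = 19.9510


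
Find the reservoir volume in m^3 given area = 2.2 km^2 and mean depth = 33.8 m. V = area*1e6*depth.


V = 2.2 * 1e6 * 33.8 = 7.4360e+07 m^3


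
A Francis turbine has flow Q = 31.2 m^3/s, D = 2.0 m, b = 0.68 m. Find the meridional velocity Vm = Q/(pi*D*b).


Vm = 31.2 / (pi * 2.0 * 0.68) = 7.3024 m/s


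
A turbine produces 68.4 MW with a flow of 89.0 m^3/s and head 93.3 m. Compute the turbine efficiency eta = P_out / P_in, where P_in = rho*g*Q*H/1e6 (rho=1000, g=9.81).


P_in = 1000 * 9.81 * 89.0 * 93.3 / 1e6 = 81.4593 MW
eta = 68.4 / 81.4593 = 0.8397


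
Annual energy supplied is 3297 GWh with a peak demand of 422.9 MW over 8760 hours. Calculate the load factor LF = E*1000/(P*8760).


LF = 3297 * 1000 / (422.9 * 8760) = 0.8900


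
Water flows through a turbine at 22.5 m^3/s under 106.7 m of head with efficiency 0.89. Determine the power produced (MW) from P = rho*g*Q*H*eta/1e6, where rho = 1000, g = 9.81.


P = 1000 * 9.81 * 22.5 * 106.7 * 0.89 / 1e6 = 20.9607 MW


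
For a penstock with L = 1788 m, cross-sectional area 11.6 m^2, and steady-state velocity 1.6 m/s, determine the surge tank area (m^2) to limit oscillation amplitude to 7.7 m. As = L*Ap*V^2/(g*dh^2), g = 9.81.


As = 1788 * 11.6 * 1.6^2 / (9.81 * 7.7^2) = 91.2883 m^2


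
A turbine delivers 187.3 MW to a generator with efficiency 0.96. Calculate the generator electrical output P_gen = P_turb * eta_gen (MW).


P_gen = 187.3 * 0.96 = 179.8080 MW


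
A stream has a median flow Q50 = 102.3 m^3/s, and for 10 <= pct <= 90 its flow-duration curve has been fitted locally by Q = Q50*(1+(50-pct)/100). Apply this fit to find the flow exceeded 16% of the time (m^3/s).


Q = 102.3 * (1 + (50 - 16)/100) = 137.0820 m^3/s


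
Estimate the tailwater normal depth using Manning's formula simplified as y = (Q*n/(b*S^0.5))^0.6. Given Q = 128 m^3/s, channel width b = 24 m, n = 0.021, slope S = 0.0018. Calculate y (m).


y = (128 * 0.021 / (24 * 0.0018^0.5))^0.6 = 1.7904 m


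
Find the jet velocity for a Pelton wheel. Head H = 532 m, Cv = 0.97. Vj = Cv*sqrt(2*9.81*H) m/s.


Vj = 0.97 * sqrt(2*9.81*532) = 99.1008 m/s


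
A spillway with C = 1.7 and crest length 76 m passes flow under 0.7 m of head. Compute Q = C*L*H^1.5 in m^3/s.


Q = 1.7 * 76 * 0.7^1.5 = 75.6675 m^3/s


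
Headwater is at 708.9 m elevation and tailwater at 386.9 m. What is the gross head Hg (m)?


Hg = 708.9 - 386.9 = 322.0000 m


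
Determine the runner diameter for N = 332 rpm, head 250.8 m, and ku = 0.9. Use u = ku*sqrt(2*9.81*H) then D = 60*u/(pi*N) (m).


u = 0.9 * sqrt(2*9.81*250.8) = 63.1329 m/s
D = 60 * 63.1329 / (pi * 332) = 3.6318 m


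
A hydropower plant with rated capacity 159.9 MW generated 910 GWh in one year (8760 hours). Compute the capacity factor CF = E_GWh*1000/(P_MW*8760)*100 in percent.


CF = 910 * 1000 / (159.9 * 8760) * 100 = 64.9664 %


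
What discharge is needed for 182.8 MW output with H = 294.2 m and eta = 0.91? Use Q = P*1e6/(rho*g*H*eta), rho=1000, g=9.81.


Q = 182.8 * 1e6 / (1000 * 9.81 * 294.2 * 0.91) = 69.6022 m^3/s


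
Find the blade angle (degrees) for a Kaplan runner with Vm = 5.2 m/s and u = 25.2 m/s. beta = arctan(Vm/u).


beta = arctan(5.2 / 25.2) = 11.6593 degrees


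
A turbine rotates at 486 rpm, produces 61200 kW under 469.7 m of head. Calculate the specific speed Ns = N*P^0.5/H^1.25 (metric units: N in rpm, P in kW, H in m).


Ns = 486 * 61200^0.5 / 469.7^1.25 = 54.9840


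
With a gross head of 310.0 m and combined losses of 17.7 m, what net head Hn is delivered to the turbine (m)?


Hn = 310.0 - 17.7 = 292.3000 m


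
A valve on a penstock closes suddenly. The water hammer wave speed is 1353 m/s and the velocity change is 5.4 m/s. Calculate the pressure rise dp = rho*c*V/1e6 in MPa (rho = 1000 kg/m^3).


dp = 1000 * 1353 * 5.4 / 1e6 = 7.3062 MPa


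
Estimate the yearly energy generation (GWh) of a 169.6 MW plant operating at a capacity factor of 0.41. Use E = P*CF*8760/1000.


E = 169.6 * 0.41 * 8760 / 1000 = 609.1354 GWh


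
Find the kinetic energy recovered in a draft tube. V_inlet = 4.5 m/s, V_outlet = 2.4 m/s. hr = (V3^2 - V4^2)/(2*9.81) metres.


hr = (4.5^2 - 2.4^2) / (2*9.81) = 0.7385 m


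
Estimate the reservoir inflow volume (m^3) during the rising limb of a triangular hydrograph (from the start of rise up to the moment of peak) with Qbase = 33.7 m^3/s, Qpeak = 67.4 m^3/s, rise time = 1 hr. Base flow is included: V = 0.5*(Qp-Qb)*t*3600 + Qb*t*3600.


V = 0.5*(67.4 - 33.7)*1*3600 + 33.7*1*3600 = 181980.0000 m^3


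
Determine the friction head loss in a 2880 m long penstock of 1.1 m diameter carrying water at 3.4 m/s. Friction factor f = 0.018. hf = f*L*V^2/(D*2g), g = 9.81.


hf = 0.018 * 2880 * 3.4^2 / (1.1 * 2 * 9.81) = 27.7671 m


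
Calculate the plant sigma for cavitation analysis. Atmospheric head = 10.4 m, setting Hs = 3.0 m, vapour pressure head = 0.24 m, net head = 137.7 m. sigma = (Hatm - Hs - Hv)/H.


sigma = (10.4 - 3.0 - 0.24) / 137.7 = 0.0520


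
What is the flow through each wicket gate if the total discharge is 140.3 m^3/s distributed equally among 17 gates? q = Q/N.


q = 140.3 / 17 = 8.2529 m^3/s


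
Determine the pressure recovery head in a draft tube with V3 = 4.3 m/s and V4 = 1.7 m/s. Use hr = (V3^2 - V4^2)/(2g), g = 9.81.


hr = (4.3^2 - 1.7^2) / (2*9.81) = 0.7951 m


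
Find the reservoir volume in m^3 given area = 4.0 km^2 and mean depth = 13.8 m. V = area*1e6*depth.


V = 4.0 * 1e6 * 13.8 = 5.5200e+07 m^3


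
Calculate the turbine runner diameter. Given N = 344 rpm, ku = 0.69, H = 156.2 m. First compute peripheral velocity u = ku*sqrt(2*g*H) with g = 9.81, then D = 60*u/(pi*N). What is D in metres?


u = 0.69 * sqrt(2*9.81*156.2) = 38.1979 m/s
D = 60 * 38.1979 / (pi * 344) = 2.1207 m


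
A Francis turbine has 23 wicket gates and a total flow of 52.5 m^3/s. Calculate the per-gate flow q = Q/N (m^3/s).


q = 52.5 / 23 = 2.2826 m^3/s


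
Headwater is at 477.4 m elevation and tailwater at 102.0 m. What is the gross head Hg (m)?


Hg = 477.4 - 102.0 = 375.4000 m


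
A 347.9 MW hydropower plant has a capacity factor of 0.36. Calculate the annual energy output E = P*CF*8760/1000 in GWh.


E = 347.9 * 0.36 * 8760 / 1000 = 1097.1374 GWh


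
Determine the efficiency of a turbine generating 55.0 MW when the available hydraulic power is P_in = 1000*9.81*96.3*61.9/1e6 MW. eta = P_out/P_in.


P_in = 1000 * 9.81 * 96.3 * 61.9 / 1e6 = 58.4771 MW
eta = 55.0 / 58.4771 = 0.9405


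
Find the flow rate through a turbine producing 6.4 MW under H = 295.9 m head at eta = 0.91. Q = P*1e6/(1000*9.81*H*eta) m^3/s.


Q = 6.4 * 1e6 / (1000 * 9.81 * 295.9 * 0.91) = 2.4228 m^3/s


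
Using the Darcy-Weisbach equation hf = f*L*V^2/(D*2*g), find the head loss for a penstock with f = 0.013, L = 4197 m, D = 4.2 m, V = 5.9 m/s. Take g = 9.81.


hf = 0.013 * 4197 * 5.9^2 / (4.2 * 2 * 9.81) = 23.0483 m


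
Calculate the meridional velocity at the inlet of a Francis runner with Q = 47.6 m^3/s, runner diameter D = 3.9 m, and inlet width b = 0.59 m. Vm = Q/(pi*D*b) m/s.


Vm = 47.6 / (pi * 3.9 * 0.59) = 6.5848 m/s


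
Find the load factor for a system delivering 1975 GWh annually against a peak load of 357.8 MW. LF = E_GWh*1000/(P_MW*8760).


LF = 1975 * 1000 / (357.8 * 8760) = 0.6301


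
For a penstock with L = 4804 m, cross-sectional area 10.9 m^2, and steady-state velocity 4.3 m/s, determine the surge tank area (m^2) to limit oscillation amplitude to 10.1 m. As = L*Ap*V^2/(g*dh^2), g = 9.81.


As = 4804 * 10.9 * 4.3^2 / (9.81 * 10.1^2) = 967.5082 m^2


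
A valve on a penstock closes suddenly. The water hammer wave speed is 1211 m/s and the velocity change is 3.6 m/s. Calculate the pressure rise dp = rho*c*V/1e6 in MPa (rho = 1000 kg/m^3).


dp = 1000 * 1211 * 3.6 / 1e6 = 4.3596 MPa


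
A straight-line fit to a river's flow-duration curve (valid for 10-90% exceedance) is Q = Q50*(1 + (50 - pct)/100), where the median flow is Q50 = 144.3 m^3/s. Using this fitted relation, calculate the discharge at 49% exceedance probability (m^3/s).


Q = 144.3 * (1 + (50 - 49)/100) = 145.7430 m^3/s


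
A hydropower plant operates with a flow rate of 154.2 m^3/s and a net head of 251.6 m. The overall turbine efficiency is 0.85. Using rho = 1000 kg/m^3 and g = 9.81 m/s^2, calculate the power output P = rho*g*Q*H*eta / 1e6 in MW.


P = 1000 * 9.81 * 154.2 * 251.6 * 0.85 / 1e6 = 323.5064 MW


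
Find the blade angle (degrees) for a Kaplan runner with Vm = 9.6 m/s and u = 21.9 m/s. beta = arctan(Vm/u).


beta = arctan(9.6 / 21.9) = 23.6705 degrees


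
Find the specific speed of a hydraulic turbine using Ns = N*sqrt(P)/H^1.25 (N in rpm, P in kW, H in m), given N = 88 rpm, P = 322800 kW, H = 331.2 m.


Ns = 88 * 322800^0.5 / 331.2^1.25 = 35.3864


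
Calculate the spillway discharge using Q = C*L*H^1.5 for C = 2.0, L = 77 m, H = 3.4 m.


Q = 2.0 * 77 * 3.4^1.5 = 965.4707 m^3/s


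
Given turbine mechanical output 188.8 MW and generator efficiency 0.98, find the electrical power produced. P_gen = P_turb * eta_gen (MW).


P_gen = 188.8 * 0.98 = 185.0240 MW


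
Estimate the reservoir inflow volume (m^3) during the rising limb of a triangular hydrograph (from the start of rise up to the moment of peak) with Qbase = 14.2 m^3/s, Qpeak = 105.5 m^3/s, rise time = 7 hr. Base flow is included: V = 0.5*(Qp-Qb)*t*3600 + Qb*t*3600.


V = 0.5*(105.5 - 14.2)*7*3600 + 14.2*7*3600 = 1.5082e+06 m^3


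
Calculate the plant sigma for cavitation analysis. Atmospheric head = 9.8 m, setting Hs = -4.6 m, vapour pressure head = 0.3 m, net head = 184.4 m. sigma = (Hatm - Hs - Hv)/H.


sigma = (9.8 - (-4.6) - 0.3) / 184.4 = 0.0765


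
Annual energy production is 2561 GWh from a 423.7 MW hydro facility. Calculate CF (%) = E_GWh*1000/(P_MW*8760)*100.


CF = 2561 * 1000 / (423.7 * 8760) * 100 = 68.9997 %


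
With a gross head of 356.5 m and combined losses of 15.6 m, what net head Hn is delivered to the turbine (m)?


Hn = 356.5 - 15.6 = 340.9000 m


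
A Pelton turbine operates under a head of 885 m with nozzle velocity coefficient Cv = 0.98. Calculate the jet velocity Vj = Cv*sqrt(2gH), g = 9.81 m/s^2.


Vj = 0.98 * sqrt(2*9.81*885) = 129.1360 m/s


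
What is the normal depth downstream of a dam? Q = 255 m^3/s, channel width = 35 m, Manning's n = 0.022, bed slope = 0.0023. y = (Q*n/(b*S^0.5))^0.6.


y = (255 * 0.022 / (35 * 0.0023^0.5))^0.6 = 2.0626 m


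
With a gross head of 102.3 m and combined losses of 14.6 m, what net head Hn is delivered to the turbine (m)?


Hn = 102.3 - 14.6 = 87.7000 m


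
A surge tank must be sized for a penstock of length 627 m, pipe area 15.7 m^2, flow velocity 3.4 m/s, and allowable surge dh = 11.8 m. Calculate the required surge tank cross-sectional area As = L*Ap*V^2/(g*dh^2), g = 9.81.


As = 627 * 15.7 * 3.4^2 / (9.81 * 11.8^2) = 83.3090 m^2


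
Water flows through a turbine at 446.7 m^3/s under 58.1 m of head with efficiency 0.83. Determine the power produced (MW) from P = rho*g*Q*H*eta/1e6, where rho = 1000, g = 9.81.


P = 1000 * 9.81 * 446.7 * 58.1 * 0.83 / 1e6 = 211.3193 MW


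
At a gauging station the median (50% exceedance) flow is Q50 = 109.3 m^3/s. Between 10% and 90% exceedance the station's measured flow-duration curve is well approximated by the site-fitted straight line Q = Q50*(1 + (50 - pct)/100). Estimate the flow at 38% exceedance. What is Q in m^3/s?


Q = 109.3 * (1 + (50 - 38)/100) = 122.4160 m^3/s


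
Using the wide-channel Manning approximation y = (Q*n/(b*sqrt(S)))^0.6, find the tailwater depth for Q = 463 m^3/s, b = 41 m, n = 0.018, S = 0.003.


y = (463 * 0.018 / (41 * 0.003^0.5))^0.6 = 2.1964 m


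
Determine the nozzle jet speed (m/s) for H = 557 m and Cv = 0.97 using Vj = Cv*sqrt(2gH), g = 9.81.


Vj = 0.97 * sqrt(2*9.81*557) = 101.4025 m/s


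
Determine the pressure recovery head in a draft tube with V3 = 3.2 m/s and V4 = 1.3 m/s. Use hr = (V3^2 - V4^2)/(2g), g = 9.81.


hr = (3.2^2 - 1.3^2) / (2*9.81) = 0.4358 m


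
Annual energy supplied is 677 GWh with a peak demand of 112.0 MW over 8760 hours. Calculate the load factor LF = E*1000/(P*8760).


LF = 677 * 1000 / (112.0 * 8760) = 0.6900


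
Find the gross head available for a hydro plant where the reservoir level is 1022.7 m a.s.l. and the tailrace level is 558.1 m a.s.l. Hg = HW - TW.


Hg = 1022.7 - 558.1 = 464.6000 m


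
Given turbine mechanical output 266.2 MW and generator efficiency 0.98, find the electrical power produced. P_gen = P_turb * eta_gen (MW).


P_gen = 266.2 * 0.98 = 260.8760 MW


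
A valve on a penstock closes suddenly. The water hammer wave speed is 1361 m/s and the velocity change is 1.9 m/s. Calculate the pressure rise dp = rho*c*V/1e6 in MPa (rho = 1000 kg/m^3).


dp = 1000 * 1361 * 1.9 / 1e6 = 2.5859 MPa


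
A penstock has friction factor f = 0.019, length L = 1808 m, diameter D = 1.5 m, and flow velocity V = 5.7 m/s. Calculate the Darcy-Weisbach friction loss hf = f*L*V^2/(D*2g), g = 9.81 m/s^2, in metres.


hf = 0.019 * 1808 * 5.7^2 / (1.5 * 2 * 9.81) = 37.9238 m


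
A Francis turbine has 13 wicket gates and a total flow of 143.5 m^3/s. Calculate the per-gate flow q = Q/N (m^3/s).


q = 143.5 / 13 = 11.0385 m^3/s


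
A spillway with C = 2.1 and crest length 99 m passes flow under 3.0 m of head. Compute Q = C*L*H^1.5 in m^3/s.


Q = 2.1 * 99 * 3.0^1.5 = 1080.2801 m^3/s


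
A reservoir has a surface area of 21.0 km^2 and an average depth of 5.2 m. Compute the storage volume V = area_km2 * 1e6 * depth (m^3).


V = 21.0 * 1e6 * 5.2 = 1.0920e+08 m^3


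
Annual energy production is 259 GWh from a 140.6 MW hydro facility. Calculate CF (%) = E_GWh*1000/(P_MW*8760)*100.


CF = 259 * 1000 / (140.6 * 8760) * 100 = 21.0286 %


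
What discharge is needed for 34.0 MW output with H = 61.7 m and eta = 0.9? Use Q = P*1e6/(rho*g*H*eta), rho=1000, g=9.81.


Q = 34.0 * 1e6 / (1000 * 9.81 * 61.7 * 0.9) = 62.4140 m^3/s


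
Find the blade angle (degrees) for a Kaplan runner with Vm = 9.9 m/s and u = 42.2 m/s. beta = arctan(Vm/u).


beta = arctan(9.9 / 42.2) = 13.2027 degrees


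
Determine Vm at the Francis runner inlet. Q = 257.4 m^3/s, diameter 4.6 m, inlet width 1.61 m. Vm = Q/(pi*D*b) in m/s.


Vm = 257.4 / (pi * 4.6 * 1.61) = 11.0631 m/s


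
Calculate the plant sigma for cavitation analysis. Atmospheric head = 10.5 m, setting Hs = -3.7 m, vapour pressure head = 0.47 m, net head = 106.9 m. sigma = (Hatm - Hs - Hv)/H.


sigma = (10.5 - (-3.7) - 0.47) / 106.9 = 0.1284


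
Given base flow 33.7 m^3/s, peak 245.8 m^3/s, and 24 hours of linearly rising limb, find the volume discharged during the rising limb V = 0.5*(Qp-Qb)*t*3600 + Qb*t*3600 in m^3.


V = 0.5*(245.8 - 33.7)*24*3600 + 33.7*24*3600 = 1.2074e+07 m^3


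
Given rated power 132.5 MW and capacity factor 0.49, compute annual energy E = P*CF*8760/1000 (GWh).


E = 132.5 * 0.49 * 8760 / 1000 = 568.7430 GWh


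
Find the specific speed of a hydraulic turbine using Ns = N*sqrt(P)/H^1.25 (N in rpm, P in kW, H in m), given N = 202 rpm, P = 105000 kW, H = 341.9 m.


Ns = 202 * 105000^0.5 / 341.9^1.25 = 44.5217


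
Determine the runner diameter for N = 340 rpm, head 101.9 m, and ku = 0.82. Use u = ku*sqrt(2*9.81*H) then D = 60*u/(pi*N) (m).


u = 0.82 * sqrt(2*9.81*101.9) = 36.6649 m/s
D = 60 * 36.6649 / (pi * 340) = 2.0596 m


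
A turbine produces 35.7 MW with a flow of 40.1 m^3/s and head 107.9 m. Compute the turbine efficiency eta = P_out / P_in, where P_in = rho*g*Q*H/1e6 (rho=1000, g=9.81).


P_in = 1000 * 9.81 * 40.1 * 107.9 / 1e6 = 42.4458 MW
eta = 35.7 / 42.4458 = 0.8411


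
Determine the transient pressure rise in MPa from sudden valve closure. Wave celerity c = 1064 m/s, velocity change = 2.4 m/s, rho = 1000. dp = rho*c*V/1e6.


dp = 1000 * 1064 * 2.4 / 1e6 = 2.5536 MPa


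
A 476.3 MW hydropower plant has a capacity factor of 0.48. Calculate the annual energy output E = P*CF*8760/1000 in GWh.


E = 476.3 * 0.48 * 8760 / 1000 = 2002.7462 GWh


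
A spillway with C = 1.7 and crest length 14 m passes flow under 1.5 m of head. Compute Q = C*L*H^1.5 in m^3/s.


Q = 1.7 * 14 * 1.5^1.5 = 43.7234 m^3/s


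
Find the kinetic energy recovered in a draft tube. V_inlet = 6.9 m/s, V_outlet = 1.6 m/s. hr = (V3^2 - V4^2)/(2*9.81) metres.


hr = (6.9^2 - 1.6^2) / (2*9.81) = 2.2961 m


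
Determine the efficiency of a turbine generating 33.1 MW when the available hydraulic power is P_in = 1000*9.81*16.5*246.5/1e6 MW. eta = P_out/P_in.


P_in = 1000 * 9.81 * 16.5 * 246.5 / 1e6 = 39.8997 MW
eta = 33.1 / 39.8997 = 0.8296


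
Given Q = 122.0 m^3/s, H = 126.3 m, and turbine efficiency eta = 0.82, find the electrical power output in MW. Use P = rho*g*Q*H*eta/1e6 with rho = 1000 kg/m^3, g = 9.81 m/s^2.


P = 1000 * 9.81 * 122.0 * 126.3 * 0.82 / 1e6 = 123.9499 MW


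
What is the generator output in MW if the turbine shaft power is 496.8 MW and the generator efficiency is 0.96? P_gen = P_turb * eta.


P_gen = 496.8 * 0.96 = 476.9280 MW


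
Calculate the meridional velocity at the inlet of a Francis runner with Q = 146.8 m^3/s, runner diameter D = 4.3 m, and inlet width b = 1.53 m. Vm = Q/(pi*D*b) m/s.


Vm = 146.8 / (pi * 4.3 * 1.53) = 7.1026 m/s


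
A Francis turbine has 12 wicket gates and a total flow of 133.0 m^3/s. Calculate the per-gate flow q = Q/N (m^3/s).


q = 133.0 / 12 = 11.0833 m^3/s


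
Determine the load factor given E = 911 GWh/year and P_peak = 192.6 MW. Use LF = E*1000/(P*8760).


LF = 911 * 1000 / (192.6 * 8760) = 0.5400


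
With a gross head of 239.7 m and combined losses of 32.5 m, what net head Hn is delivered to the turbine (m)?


Hn = 239.7 - 32.5 = 207.2000 m


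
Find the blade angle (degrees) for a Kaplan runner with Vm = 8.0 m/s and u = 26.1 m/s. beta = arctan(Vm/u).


beta = arctan(8.0 / 26.1) = 17.0410 degrees


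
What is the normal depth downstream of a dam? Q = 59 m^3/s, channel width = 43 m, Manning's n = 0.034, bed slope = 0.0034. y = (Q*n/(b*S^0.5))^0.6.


y = (59 * 0.034 / (43 * 0.0034^0.5))^0.6 = 0.8747 m


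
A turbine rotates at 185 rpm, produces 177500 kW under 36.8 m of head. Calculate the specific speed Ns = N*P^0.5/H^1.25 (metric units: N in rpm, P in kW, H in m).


Ns = 185 * 177500^0.5 / 36.8^1.25 = 859.9261


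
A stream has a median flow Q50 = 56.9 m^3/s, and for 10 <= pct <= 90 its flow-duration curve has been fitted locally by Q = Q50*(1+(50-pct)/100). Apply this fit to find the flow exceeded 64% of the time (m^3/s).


Q = 56.9 * (1 + (50 - 64)/100) = 48.9340 m^3/s


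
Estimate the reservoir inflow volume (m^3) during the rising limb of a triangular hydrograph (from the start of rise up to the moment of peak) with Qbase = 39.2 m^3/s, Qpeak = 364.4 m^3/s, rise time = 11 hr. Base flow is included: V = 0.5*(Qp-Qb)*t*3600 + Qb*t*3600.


V = 0.5*(364.4 - 39.2)*11*3600 + 39.2*11*3600 = 7.9913e+06 m^3


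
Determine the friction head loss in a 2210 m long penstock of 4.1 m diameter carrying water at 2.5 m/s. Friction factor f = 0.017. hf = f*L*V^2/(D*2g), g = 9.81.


hf = 0.017 * 2210 * 2.5^2 / (4.1 * 2 * 9.81) = 2.9190 m


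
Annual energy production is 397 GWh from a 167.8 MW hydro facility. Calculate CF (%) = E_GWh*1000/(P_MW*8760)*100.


CF = 397 * 1000 / (167.8 * 8760) * 100 = 27.0081 %


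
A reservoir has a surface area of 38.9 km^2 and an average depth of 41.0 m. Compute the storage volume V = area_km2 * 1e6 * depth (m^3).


V = 38.9 * 1e6 * 41.0 = 1.5949e+09 m^3


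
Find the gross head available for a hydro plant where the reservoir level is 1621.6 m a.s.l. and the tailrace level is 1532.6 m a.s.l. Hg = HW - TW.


Hg = 1621.6 - 1532.6 = 89.0000 m


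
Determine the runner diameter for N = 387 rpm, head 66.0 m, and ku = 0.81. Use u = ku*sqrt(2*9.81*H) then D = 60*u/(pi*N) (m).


u = 0.81 * sqrt(2*9.81*66.0) = 29.1478 m/s
D = 60 * 29.1478 / (pi * 387) = 1.4385 m


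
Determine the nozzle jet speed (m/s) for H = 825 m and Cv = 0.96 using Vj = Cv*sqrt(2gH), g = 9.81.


Vj = 0.96 * sqrt(2*9.81*825) = 122.1371 m/s
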